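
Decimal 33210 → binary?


Divide by 2 repeatedly:
33210 ÷ 2 = 16605 remainder 0
16605 ÷ 2 = 8302 remainder 1
8302 ÷ 2 = 4151 remainder 0
4151 ÷ 2 = 2075 remainder 1
2075 ÷ 2 = 1037 remainder 1
1037 ÷ 2 = 518 remainder 1
518 ÷ 2 = 259 remainder 0
259 ÷ 2 = 129 remainder 1
129 ÷ 2 = 64 remainder 1
64 ÷ 2 = 32 remainder 0
32 ÷ 2 = 16 remainder 0
16 ÷ 2 = 8 remainder 0
8 ÷ 2 = 4 remainder 0
4 ÷ 2 = 2 remainder 0
2 ÷ 2 = 1 remainder 0
1 ÷ 2 = 0 remainder 1
Reading remainders bottom-up:
= 1000000110111010


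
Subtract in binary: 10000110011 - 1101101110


Align and subtract column by column (LSB to MSB, borrowing when needed):
  10000110011
- 01101101110
  -----------
  col 0: (1 - 0 borrow-in) - 0 → 1 - 0 = 1, borrow out 0
  col 1: (1 - 0 borrow-in) - 1 → 1 - 1 = 0, borrow out 0
  col 2: (0 - 0 borrow-in) - 1 → borrow from next column: (0+2) - 1 = 1, borrow out 1
  col 3: (0 - 1 borrow-in) - 1 → borrow from next column: (-1+2) - 1 = 0, borrow out 1
  col 4: (1 - 1 borrow-in) - 0 → 0 - 0 = 0, borrow out 0
  col 5: (1 - 0 borrow-in) - 1 → 1 - 1 = 0, borrow out 0
  col 6: (0 - 0 borrow-in) - 1 → borrow from next column: (0+2) - 1 = 1, borrow out 1
  col 7: (0 - 1 borrow-in) - 0 → borrow from next column: (-1+2) - 0 = 1, borrow out 1
  col 8: (0 - 1 borrow-in) - 1 → borrow from next column: (-1+2) - 1 = 0, borrow out 1
  col 9: (0 - 1 borrow-in) - 1 → borrow from next column: (-1+2) - 1 = 0, borrow out 1
  col 10: (1 - 1 borrow-in) - 0 → 0 - 0 = 0, borrow out 0
Reading bits MSB→LSB: 00011000101
Strip leading zeros: 11000101
= 11000101


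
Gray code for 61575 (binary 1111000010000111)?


Binary: 1111000010000111
Gray code: G = B XOR (B >> 1)
B >> 1 = 0111100001000011
1111000010000111 XOR 0111100001000011:
  1 XOR 0 = 1
  1 XOR 1 = 0
  1 XOR 1 = 0
  1 XOR 1 = 0
  0 XOR 1 = 1
  0 XOR 0 = 0
  0 XOR 0 = 0
  0 XOR 0 = 0
  1 XOR 0 = 1
  0 XOR 1 = 1
  0 XOR 0 = 0
  0 XOR 0 = 0
  0 XOR 0 = 0
  1 XOR 0 = 1
  1 XOR 1 = 0
  1 XOR 1 = 0
= 1000100011000100


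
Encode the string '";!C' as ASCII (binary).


String: '";!C'  (4 characters)
Per-character ASCII lookup:
  '"': special character: '"' = 34 → 100010
  ';': special character: ';' = 59 → 111011
  '!': special character: '!' = 33 → 100001
  'C': uppercase starts at 65: 'C' = 65 + 2 = 67 → 1000011
= 100010 111011 100001 1000011


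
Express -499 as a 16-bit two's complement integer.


Original: 0000000111110011
Step 1 - Invert all bits: 1111111000001100
Step 2 - Add 1: 1111111000001100 + 1
= 1111111000001101 (represents -499)


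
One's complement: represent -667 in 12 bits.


Original: 001010011011
Invert all bits:
  bit 0: 0 → 1
  bit 1: 0 → 1
  bit 2: 1 → 0
  bit 3: 0 → 1
  bit 4: 1 → 0
  bit 5: 0 → 1
  bit 6: 0 → 1
  bit 7: 1 → 0
  bit 8: 1 → 0
  bit 9: 0 → 1
  bit 10: 1 → 0
  bit 11: 1 → 0
= 110101100100


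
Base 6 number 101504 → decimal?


Positional values (base 6):
  4 × 6^0 = 4 × 1 = 4
  0 × 6^1 = 0 × 6 = 0
  5 × 6^2 = 5 × 36 = 180
  1 × 6^3 = 1 × 216 = 216
  0 × 6^4 = 0 × 1296 = 0
  1 × 6^5 = 1 × 7776 = 7776
Sum = 4 + 0 + 180 + 216 + 0 + 7776
= 8176


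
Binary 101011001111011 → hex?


Group into 4-bit nibbles: 0101011001111011
  0101 = 5
  0110 = 6
  0111 = 7
  1011 = B
= 0x567B


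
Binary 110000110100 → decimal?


Positional values:
Bit 2: 1 × 2^2 = 4
Bit 4: 1 × 2^4 = 16
Bit 5: 1 × 2^5 = 32
Bit 10: 1 × 2^10 = 1024
Bit 11: 1 × 2^11 = 2048
Sum = 4 + 16 + 32 + 1024 + 2048
= 3124


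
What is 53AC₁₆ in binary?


Each hex digit → 4 binary bits:
  5 = 0101
  3 = 0011
  A = 1010
  C = 1100
Concatenate: 0101 0011 1010 1100
= 0101001110101100


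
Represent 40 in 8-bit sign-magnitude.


Sign bit: 0 (positive)
Magnitude: 40 = 0101000
= 00101000


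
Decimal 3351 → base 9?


Divide by 9 repeatedly:
3351 ÷ 9 = 372 remainder 3
372 ÷ 9 = 41 remainder 3
41 ÷ 9 = 4 remainder 5
4 ÷ 9 = 0 remainder 4
Reading remainders bottom-up:
= 4533


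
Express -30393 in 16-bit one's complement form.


Original: 0111011010111001
Invert all bits:
  bit 0: 0 → 1
  bit 1: 1 → 0
  bit 2: 1 → 0
  bit 3: 1 → 0
  bit 4: 0 → 1
  bit 5: 1 → 0
  bit 6: 1 → 0
  bit 7: 0 → 1
  bit 8: 1 → 0
  bit 9: 0 → 1
  bit 10: 1 → 0
  bit 11: 1 → 0
  bit 12: 1 → 0
  bit 13: 0 → 1
  bit 14: 0 → 1
  bit 15: 1 → 0
= 1000100101000110


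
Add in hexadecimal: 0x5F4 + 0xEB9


Align and add column by column (LSB to MSB, each column mod 16 with carry):
  05F4
+ 0EB9
  ----
  col 0: 4(4) + 9(9) + 0 (carry in) = 13 → D(13), carry out 0
  col 1: F(15) + B(11) + 0 (carry in) = 26 → A(10), carry out 1
  col 2: 5(5) + E(14) + 1 (carry in) = 20 → 4(4), carry out 1
  col 3: 0(0) + 0(0) + 1 (carry in) = 1 → 1(1), carry out 0
Reading digits MSB→LSB: 14AD
Strip leading zeros: 14AD
= 0x14AD


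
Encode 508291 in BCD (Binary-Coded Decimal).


Each digit → 4-bit binary:
  5 → 0101
  0 → 0000
  8 → 1000
  2 → 0010
  9 → 1001
  1 → 0001
= 0101 0000 1000 0010 1001 0001


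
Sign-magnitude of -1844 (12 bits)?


Sign bit: 1 (negative)
Magnitude: 1844 = 11100110100
= 111100110100


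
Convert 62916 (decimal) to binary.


Divide by 2 repeatedly:
62916 ÷ 2 = 31458 remainder 0
31458 ÷ 2 = 15729 remainder 0
15729 ÷ 2 = 7864 remainder 1
7864 ÷ 2 = 3932 remainder 0
3932 ÷ 2 = 1966 remainder 0
1966 ÷ 2 = 983 remainder 0
983 ÷ 2 = 491 remainder 1
491 ÷ 2 = 245 remainder 1
245 ÷ 2 = 122 remainder 1
122 ÷ 2 = 61 remainder 0
61 ÷ 2 = 30 remainder 1
30 ÷ 2 = 15 remainder 0
15 ÷ 2 = 7 remainder 1
7 ÷ 2 = 3 remainder 1
3 ÷ 2 = 1 remainder 1
1 ÷ 2 = 0 remainder 1
Reading remainders bottom-up:
= 1111010111000100


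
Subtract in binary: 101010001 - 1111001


Align and subtract column by column (LSB to MSB, borrowing when needed):
  101010001
- 001111001
  ---------
  col 0: (1 - 0 borrow-in) - 1 → 1 - 1 = 0, borrow out 0
  col 1: (0 - 0 borrow-in) - 0 → 0 - 0 = 0, borrow out 0
  col 2: (0 - 0 borrow-in) - 0 → 0 - 0 = 0, borrow out 0
  col 3: (0 - 0 borrow-in) - 1 → borrow from next column: (0+2) - 1 = 1, borrow out 1
  col 4: (1 - 1 borrow-in) - 1 → borrow from next column: (0+2) - 1 = 1, borrow out 1
  col 5: (0 - 1 borrow-in) - 1 → borrow from next column: (-1+2) - 1 = 0, borrow out 1
  col 6: (1 - 1 borrow-in) - 1 → borrow from next column: (0+2) - 1 = 1, borrow out 1
  col 7: (0 - 1 borrow-in) - 0 → borrow from next column: (-1+2) - 0 = 1, borrow out 1
  col 8: (1 - 1 borrow-in) - 0 → 0 - 0 = 0, borrow out 0
Reading bits MSB→LSB: 011011000
Strip leading zeros: 11011000
= 11011000


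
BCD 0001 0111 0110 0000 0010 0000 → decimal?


Each 4-bit group → digit:
  0001 → 1
  0111 → 7
  0110 → 6
  0000 → 0
  0010 → 2
  0000 → 0
= 176020


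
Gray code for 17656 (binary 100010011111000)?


Binary: 100010011111000
Gray code: G = B XOR (B >> 1)
B >> 1 = 010001001111100
100010011111000 XOR 010001001111100:
  1 XOR 0 = 1
  0 XOR 1 = 1
  0 XOR 0 = 0
  0 XOR 0 = 0
  1 XOR 0 = 1
  0 XOR 1 = 1
  0 XOR 0 = 0
  1 XOR 0 = 1
  1 XOR 1 = 0
  1 XOR 1 = 0
  1 XOR 1 = 0
  1 XOR 1 = 0
  0 XOR 1 = 1
  0 XOR 0 = 0
  0 XOR 0 = 0
= 110011010000100


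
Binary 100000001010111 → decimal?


Positional values:
Bit 0: 1 × 2^0 = 1
Bit 1: 1 × 2^1 = 2
Bit 2: 1 × 2^2 = 4
Bit 4: 1 × 2^4 = 16
Bit 6: 1 × 2^6 = 64
Bit 14: 1 × 2^14 = 16384
Sum = 1 + 2 + 4 + 16 + 64 + 16384
= 16471


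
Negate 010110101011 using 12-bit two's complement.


Original: 010110101011
Step 1 - Invert all bits: 101001010100
Step 2 - Add 1: 101001010100 + 1
= 101001010101 (represents -1451)


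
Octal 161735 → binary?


Each octal digit → 3 binary bits:
  1 = 001
  6 = 110
  1 = 001
  7 = 111
  3 = 011
  5 = 101
Concatenate: 001 110 001 111 011 101
= 001110001111011101


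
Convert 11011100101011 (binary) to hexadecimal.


Group into 4-bit nibbles: 0011011100101011
  0011 = 3
  0111 = 7
  0010 = 2
  1011 = B
= 0x372B


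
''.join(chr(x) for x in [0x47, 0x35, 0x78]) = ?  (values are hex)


Codes (hex): 0x47 0x35 0x78
Per-code ASCII lookup:
  0x47 = 71  (range 65-90: uppercase, 71 - 65 = 6) → 'G'
  0x35 = 53  (range 48-57: digits, 53 - 48 = 5) → '5'
  0x78 = 120  (range 97-122: lowercase, 120 - 97 = 23) → 'x'
= 'G5x'


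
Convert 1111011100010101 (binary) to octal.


Group into 3-bit groups: 001111011100010101
  001 = 1
  111 = 7
  011 = 3
  100 = 4
  010 = 2
  101 = 5
= 0o173425


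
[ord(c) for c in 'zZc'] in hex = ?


String: 'zZc'  (3 characters)
Per-character ASCII lookup:
  'z': lowercase starts at 97: 'z' = 97 + 25 = 122 → 0x7A
  'Z': uppercase starts at 65: 'Z' = 65 + 25 = 90 → 0x5A
  'c': lowercase starts at 97: 'c' = 97 + 2 = 99 → 0x63
= 0x7A 0x5A 0x63


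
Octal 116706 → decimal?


Positional values:
Position 0: 6 × 8^0 = 6
Position 1: 0 × 8^1 = 0
Position 2: 7 × 8^2 = 448
Position 3: 6 × 8^3 = 3072
Position 4: 1 × 8^4 = 4096
Position 5: 1 × 8^5 = 32768
Sum = 6 + 0 + 448 + 3072 + 4096 + 32768
= 40390


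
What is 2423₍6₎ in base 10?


Positional values (base 6):
  3 × 6^0 = 3 × 1 = 3
  2 × 6^1 = 2 × 6 = 12
  4 × 6^2 = 4 × 36 = 144
  2 × 6^3 = 2 × 216 = 432
Sum = 3 + 12 + 144 + 432
= 591


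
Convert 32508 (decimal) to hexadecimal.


Divide by 16 repeatedly:
32508 ÷ 16 = 2031 remainder 12 (C)
2031 ÷ 16 = 126 remainder 15 (F)
126 ÷ 16 = 7 remainder 14 (E)
7 ÷ 16 = 0 remainder 7 (7)
Reading remainders bottom-up:
= 0x7EFC


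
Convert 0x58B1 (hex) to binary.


Each hex digit → 4 binary bits:
  5 = 0101
  8 = 1000
  B = 1011
  1 = 0001
Concatenate: 0101 1000 1011 0001
= 0101100010110001


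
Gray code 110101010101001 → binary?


Gray code: 110101010101001
MSB stays the same: 1
Each subsequent bit = prev_binary XOR current_gray:
  B[1] = 1 XOR 1 = 0
  B[2] = 0 XOR 0 = 0
  B[3] = 0 XOR 1 = 1
  B[4] = 1 XOR 0 = 1
  B[5] = 1 XOR 1 = 0
  B[6] = 0 XOR 0 = 0
  B[7] = 0 XOR 1 = 1
  B[8] = 1 XOR 0 = 1
  B[9] = 1 XOR 1 = 0
  B[10] = 0 XOR 0 = 0
  B[11] = 0 XOR 1 = 1
  B[12] = 1 XOR 0 = 1
  B[13] = 1 XOR 0 = 1
  B[14] = 1 XOR 1 = 0
= 100110011001110 (19662 decimal)


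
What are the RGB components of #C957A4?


Hex: #C957A4
R = C9₁₆ = 201
G = 57₁₆ = 87
B = A4₁₆ = 164
= RGB(201, 87, 164)


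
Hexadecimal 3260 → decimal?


Positional values:
Position 0: 0 × 16^0 = 0 × 1 = 0
Position 1: 6 × 16^1 = 6 × 16 = 96
Position 2: 2 × 16^2 = 2 × 256 = 512
Position 3: 3 × 16^3 = 3 × 4096 = 12288
Sum = 0 + 96 + 512 + 12288
= 12896


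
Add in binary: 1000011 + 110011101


Align and add column by column (LSB to MSB, carry propagating):
  0001000011
+ 0110011101
  ----------
  col 0: 1 + 1 + 0 (carry in) = 2 → bit 0, carry out 1
  col 1: 1 + 0 + 1 (carry in) = 2 → bit 0, carry out 1
  col 2: 0 + 1 + 1 (carry in) = 2 → bit 0, carry out 1
  col 3: 0 + 1 + 1 (carry in) = 2 → bit 0, carry out 1
  col 4: 0 + 1 + 1 (carry in) = 2 → bit 0, carry out 1
  col 5: 0 + 0 + 1 (carry in) = 1 → bit 1, carry out 0
  col 6: 1 + 0 + 0 (carry in) = 1 → bit 1, carry out 0
  col 7: 0 + 1 + 0 (carry in) = 1 → bit 1, carry out 0
  col 8: 0 + 1 + 0 (carry in) = 1 → bit 1, carry out 0
  col 9: 0 + 0 + 0 (carry in) = 0 → bit 0, carry out 0
Reading bits MSB→LSB: 0111100000
Strip leading zeros: 111100000
= 111100000


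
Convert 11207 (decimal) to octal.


Divide by 8 repeatedly:
11207 ÷ 8 = 1400 remainder 7
1400 ÷ 8 = 175 remainder 0
175 ÷ 8 = 21 remainder 7
21 ÷ 8 = 2 remainder 5
2 ÷ 8 = 0 remainder 2
Reading remainders bottom-up:
= 0o25707


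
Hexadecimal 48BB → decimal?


Positional values:
Position 0: B × 16^0 = 11 × 1 = 11
Position 1: B × 16^1 = 11 × 16 = 176
Position 2: 8 × 16^2 = 8 × 256 = 2048
Position 3: 4 × 16^3 = 4 × 4096 = 16384
Sum = 11 + 176 + 2048 + 16384
= 18619


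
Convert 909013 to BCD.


Each digit → 4-bit binary:
  9 → 1001
  0 → 0000
  9 → 1001
  0 → 0000
  1 → 0001
  3 → 0011
= 1001 0000 1001 0000 0001 0011


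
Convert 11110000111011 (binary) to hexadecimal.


Group into 4-bit nibbles: 0011110000111011
  0011 = 3
  1100 = C
  0011 = 3
  1011 = B
= 0x3C3B


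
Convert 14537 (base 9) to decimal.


Positional values (base 9):
  7 × 9^0 = 7 × 1 = 7
  3 × 9^1 = 3 × 9 = 27
  5 × 9^2 = 5 × 81 = 405
  4 × 9^3 = 4 × 729 = 2916
  1 × 9^4 = 1 × 6561 = 6561
Sum = 7 + 27 + 405 + 2916 + 6561
= 9916


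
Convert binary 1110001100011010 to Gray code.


Binary: 1110001100011010
Gray code: G = B XOR (B >> 1)
B >> 1 = 0111000110001101
1110001100011010 XOR 0111000110001101:
  1 XOR 0 = 1
  1 XOR 1 = 0
  1 XOR 1 = 0
  0 XOR 1 = 1
  0 XOR 0 = 0
  0 XOR 0 = 0
  1 XOR 0 = 1
  1 XOR 1 = 0
  0 XOR 1 = 1
  0 XOR 0 = 0
  0 XOR 0 = 0
  1 XOR 0 = 1
  1 XOR 1 = 0
  0 XOR 1 = 1
  1 XOR 0 = 1
  0 XOR 1 = 1
= 1001001010010111


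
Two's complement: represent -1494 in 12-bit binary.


Original: 010111010110
Step 1 - Invert all bits: 101000101001
Step 2 - Add 1: 101000101001 + 1
= 101000101010 (represents -1494)


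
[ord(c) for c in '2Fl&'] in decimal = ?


String: '2Fl&'  (4 characters)
Per-character ASCII lookup:
  '2': digits start at 48: '2' = 48 + 2 = 50
  'F': uppercase starts at 65: 'F' = 65 + 5 = 70
  'l': lowercase starts at 97: 'l' = 97 + 11 = 108
  '&': special character: '&' = 38
= 50 70 108 38


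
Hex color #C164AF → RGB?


Hex: #C164AF
R = C1₁₆ = 193
G = 64₁₆ = 100
B = AF₁₆ = 175
= RGB(193, 100, 175)


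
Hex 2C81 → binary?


Each hex digit → 4 binary bits:
  2 = 0010
  C = 1100
  8 = 1000
  1 = 0001
Concatenate: 0010 1100 1000 0001
= 0010110010000001


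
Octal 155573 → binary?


Each octal digit → 3 binary bits:
  1 = 001
  5 = 101
  5 = 101
  5 = 101
  7 = 111
  3 = 011
Concatenate: 001 101 101 101 111 011
= 001101101101111011


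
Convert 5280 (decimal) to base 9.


Divide by 9 repeatedly:
5280 ÷ 9 = 586 remainder 6
586 ÷ 9 = 65 remainder 1
65 ÷ 9 = 7 remainder 2
7 ÷ 9 = 0 remainder 7
Reading remainders bottom-up:
= 7216


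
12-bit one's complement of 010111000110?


Original: 010111000110
Invert all bits:
  bit 0: 0 → 1
  bit 1: 1 → 0
  bit 2: 0 → 1
  bit 3: 1 → 0
  bit 4: 1 → 0
  bit 5: 1 → 0
  bit 6: 0 → 1
  bit 7: 0 → 1
  bit 8: 0 → 1
  bit 9: 1 → 0
  bit 10: 1 → 0
  bit 11: 0 → 1
= 101000111001


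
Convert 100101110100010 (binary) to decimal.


Positional values:
Bit 1: 1 × 2^1 = 2
Bit 5: 1 × 2^5 = 32
Bit 7: 1 × 2^7 = 128
Bit 8: 1 × 2^8 = 256
Bit 9: 1 × 2^9 = 512
Bit 11: 1 × 2^11 = 2048
Bit 14: 1 × 2^14 = 16384
Sum = 2 + 32 + 128 + 256 + 512 + 2048 + 16384
= 19362


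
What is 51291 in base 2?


Divide by 2 repeatedly:
51291 ÷ 2 = 25645 remainder 1
25645 ÷ 2 = 12822 remainder 1
12822 ÷ 2 = 6411 remainder 0
6411 ÷ 2 = 3205 remainder 1
3205 ÷ 2 = 1602 remainder 1
1602 ÷ 2 = 801 remainder 0
801 ÷ 2 = 400 remainder 1
400 ÷ 2 = 200 remainder 0
200 ÷ 2 = 100 remainder 0
100 ÷ 2 = 50 remainder 0
50 ÷ 2 = 25 remainder 0
25 ÷ 2 = 12 remainder 1
12 ÷ 2 = 6 remainder 0
6 ÷ 2 = 3 remainder 0
3 ÷ 2 = 1 remainder 1
1 ÷ 2 = 0 remainder 1
Reading remainders bottom-up:
= 1100100001011011


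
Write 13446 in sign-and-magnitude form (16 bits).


Sign bit: 0 (positive)
Magnitude: 13446 = 011010010000110
= 0011010010000110


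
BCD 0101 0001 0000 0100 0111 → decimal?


Each 4-bit group → digit:
  0101 → 5
  0001 → 1
  0000 → 0
  0100 → 4
  0111 → 7
= 51047


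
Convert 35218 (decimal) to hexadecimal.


Divide by 16 repeatedly:
35218 ÷ 16 = 2201 remainder 2 (2)
2201 ÷ 16 = 137 remainder 9 (9)
137 ÷ 16 = 8 remainder 9 (9)
8 ÷ 16 = 0 remainder 8 (8)
Reading remainders bottom-up:
= 0x8992


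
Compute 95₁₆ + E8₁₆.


Align and add column by column (LSB to MSB, each column mod 16 with carry):
  095
+ 0E8
  ---
  col 0: 5(5) + 8(8) + 0 (carry in) = 13 → D(13), carry out 0
  col 1: 9(9) + E(14) + 0 (carry in) = 23 → 7(7), carry out 1
  col 2: 0(0) + 0(0) + 1 (carry in) = 1 → 1(1), carry out 0
Reading digits MSB→LSB: 17D
Strip leading zeros: 17D
= 0x17D


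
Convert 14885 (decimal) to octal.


Divide by 8 repeatedly:
14885 ÷ 8 = 1860 remainder 5
1860 ÷ 8 = 232 remainder 4
232 ÷ 8 = 29 remainder 0
29 ÷ 8 = 3 remainder 5
3 ÷ 8 = 0 remainder 3
Reading remainders bottom-up:
= 0o35045


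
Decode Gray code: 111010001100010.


Gray code: 111010001100010
MSB stays the same: 1
Each subsequent bit = prev_binary XOR current_gray:
  B[1] = 1 XOR 1 = 0
  B[2] = 0 XOR 1 = 1
  B[3] = 1 XOR 0 = 1
  B[4] = 1 XOR 1 = 0
  B[5] = 0 XOR 0 = 0
  B[6] = 0 XOR 0 = 0
  B[7] = 0 XOR 0 = 0
  B[8] = 0 XOR 1 = 1
  B[9] = 1 XOR 1 = 0
  B[10] = 0 XOR 0 = 0
  B[11] = 0 XOR 0 = 0
  B[12] = 0 XOR 0 = 0
  B[13] = 0 XOR 1 = 1
  B[14] = 1 XOR 0 = 1
= 101100001000011 (22595 decimal)


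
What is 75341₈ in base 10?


Positional values:
Position 0: 1 × 8^0 = 1
Position 1: 4 × 8^1 = 32
Position 2: 3 × 8^2 = 192
Position 3: 5 × 8^3 = 2560
Position 4: 7 × 8^4 = 28672
Sum = 1 + 32 + 192 + 2560 + 28672
= 31457


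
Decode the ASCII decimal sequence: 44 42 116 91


Codes (decimal): 44 42 116 91
Per-code ASCII lookup:
  44  (special character) → ','
  42  (special character) → '*'
  116  (range 97-122: lowercase, 116 - 97 = 19) → 't'
  91  (special character) → '['
= ',*t['


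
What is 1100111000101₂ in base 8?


Group into 3-bit groups: 001100111000101
  001 = 1
  100 = 4
  111 = 7
  000 = 0
  101 = 5
= 0o14705


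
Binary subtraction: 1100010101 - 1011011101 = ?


Align and subtract column by column (LSB to MSB, borrowing when needed):
  1100010101
- 1011011101
  ----------
  col 0: (1 - 0 borrow-in) - 1 → 1 - 1 = 0, borrow out 0
  col 1: (0 - 0 borrow-in) - 0 → 0 - 0 = 0, borrow out 0
  col 2: (1 - 0 borrow-in) - 1 → 1 - 1 = 0, borrow out 0
  col 3: (0 - 0 borrow-in) - 1 → borrow from next column: (0+2) - 1 = 1, borrow out 1
  col 4: (1 - 1 borrow-in) - 1 → borrow from next column: (0+2) - 1 = 1, borrow out 1
  col 5: (0 - 1 borrow-in) - 0 → borrow from next column: (-1+2) - 0 = 1, borrow out 1
  col 6: (0 - 1 borrow-in) - 1 → borrow from next column: (-1+2) - 1 = 0, borrow out 1
  col 7: (0 - 1 borrow-in) - 1 → borrow from next column: (-1+2) - 1 = 0, borrow out 1
  col 8: (1 - 1 borrow-in) - 0 → 0 - 0 = 0, borrow out 0
  col 9: (1 - 0 borrow-in) - 1 → 1 - 1 = 0, borrow out 0
Reading bits MSB→LSB: 0000111000
Strip leading zeros: 111000
= 111000


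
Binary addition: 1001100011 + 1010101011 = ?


Align and add column by column (LSB to MSB, carry propagating):
  01001100011
+ 01010101011
  -----------
  col 0: 1 + 1 + 0 (carry in) = 2 → bit 0, carry out 1
  col 1: 1 + 1 + 1 (carry in) = 3 → bit 1, carry out 1
  col 2: 0 + 0 + 1 (carry in) = 1 → bit 1, carry out 0
  col 3: 0 + 1 + 0 (carry in) = 1 → bit 1, carry out 0
  col 4: 0 + 0 + 0 (carry in) = 0 → bit 0, carry out 0
  col 5: 1 + 1 + 0 (carry in) = 2 → bit 0, carry out 1
  col 6: 1 + 0 + 1 (carry in) = 2 → bit 0, carry out 1
  col 7: 0 + 1 + 1 (carry in) = 2 → bit 0, carry out 1
  col 8: 0 + 0 + 1 (carry in) = 1 → bit 1, carry out 0
  col 9: 1 + 1 + 0 (carry in) = 2 → bit 0, carry out 1
  col 10: 0 + 0 + 1 (carry in) = 1 → bit 1, carry out 0
Reading bits MSB→LSB: 10100001110
Strip leading zeros: 10100001110
= 10100001110


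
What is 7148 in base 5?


Divide by 5 repeatedly:
7148 ÷ 5 = 1429 remainder 3
1429 ÷ 5 = 285 remainder 4
285 ÷ 5 = 57 remainder 0
57 ÷ 5 = 11 remainder 2
11 ÷ 5 = 2 remainder 1
2 ÷ 5 = 0 remainder 2
Reading remainders bottom-up:
= 212043


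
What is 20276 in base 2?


Divide by 2 repeatedly:
20276 ÷ 2 = 10138 remainder 0
10138 ÷ 2 = 5069 remainder 0
5069 ÷ 2 = 2534 remainder 1
2534 ÷ 2 = 1267 remainder 0
1267 ÷ 2 = 633 remainder 1
633 ÷ 2 = 316 remainder 1
316 ÷ 2 = 158 remainder 0
158 ÷ 2 = 79 remainder 0
79 ÷ 2 = 39 remainder 1
39 ÷ 2 = 19 remainder 1
19 ÷ 2 = 9 remainder 1
9 ÷ 2 = 4 remainder 1
4 ÷ 2 = 2 remainder 0
2 ÷ 2 = 1 remainder 0
1 ÷ 2 = 0 remainder 1
Reading remainders bottom-up:
= 100111100110100


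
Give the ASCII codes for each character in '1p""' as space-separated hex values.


String: '1p""'  (4 characters)
Per-character ASCII lookup:
  '1': digits start at 48: '1' = 48 + 1 = 49 → 0x31
  'p': lowercase starts at 97: 'p' = 97 + 15 = 112 → 0x70
  '"': special character: '"' = 34 → 0x22
  '"': special character: '"' = 34 → 0x22
= 0x31 0x70 0x22 0x22


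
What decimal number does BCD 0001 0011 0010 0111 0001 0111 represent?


Each 4-bit group → digit:
  0001 → 1
  0011 → 3
  0010 → 2
  0111 → 7
  0001 → 1
  0111 → 7
= 132717


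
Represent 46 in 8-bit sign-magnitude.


Sign bit: 0 (positive)
Magnitude: 46 = 0101110
= 00101110


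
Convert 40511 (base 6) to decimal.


Positional values (base 6):
  1 × 6^0 = 1 × 1 = 1
  1 × 6^1 = 1 × 6 = 6
  5 × 6^2 = 5 × 36 = 180
  0 × 6^3 = 0 × 216 = 0
  4 × 6^4 = 4 × 1296 = 5184
Sum = 1 + 6 + 180 + 0 + 5184
= 5371


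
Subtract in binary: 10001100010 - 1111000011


Align and subtract column by column (LSB to MSB, borrowing when needed):
  10001100010
- 01111000011
  -----------
  col 0: (0 - 0 borrow-in) - 1 → borrow from next column: (0+2) - 1 = 1, borrow out 1
  col 1: (1 - 1 borrow-in) - 1 → borrow from next column: (0+2) - 1 = 1, borrow out 1
  col 2: (0 - 1 borrow-in) - 0 → borrow from next column: (-1+2) - 0 = 1, borrow out 1
  col 3: (0 - 1 borrow-in) - 0 → borrow from next column: (-1+2) - 0 = 1, borrow out 1
  col 4: (0 - 1 borrow-in) - 0 → borrow from next column: (-1+2) - 0 = 1, borrow out 1
  col 5: (1 - 1 borrow-in) - 0 → 0 - 0 = 0, borrow out 0
  col 6: (1 - 0 borrow-in) - 1 → 1 - 1 = 0, borrow out 0
  col 7: (0 - 0 borrow-in) - 1 → borrow from next column: (0+2) - 1 = 1, borrow out 1
  col 8: (0 - 1 borrow-in) - 1 → borrow from next column: (-1+2) - 1 = 0, borrow out 1
  col 9: (0 - 1 borrow-in) - 1 → borrow from next column: (-1+2) - 1 = 0, borrow out 1
  col 10: (1 - 1 borrow-in) - 0 → 0 - 0 = 0, borrow out 0
Reading bits MSB→LSB: 00010011111
Strip leading zeros: 10011111
= 10011111


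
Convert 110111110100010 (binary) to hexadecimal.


Group into 4-bit nibbles: 0110111110100010
  0110 = 6
  1111 = F
  1010 = A
  0010 = 2
= 0x6FA2


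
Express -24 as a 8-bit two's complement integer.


Original: 00011000
Step 1 - Invert all bits: 11100111
Step 2 - Add 1: 11100111 + 1
= 11101000 (represents -24)


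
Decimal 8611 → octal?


Divide by 8 repeatedly:
8611 ÷ 8 = 1076 remainder 3
1076 ÷ 8 = 134 remainder 4
134 ÷ 8 = 16 remainder 6
16 ÷ 8 = 2 remainder 0
2 ÷ 8 = 0 remainder 2
Reading remainders bottom-up:
= 0o20643


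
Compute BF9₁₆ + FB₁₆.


Align and add column by column (LSB to MSB, each column mod 16 with carry):
  0BF9
+ 00FB
  ----
  col 0: 9(9) + B(11) + 0 (carry in) = 20 → 4(4), carry out 1
  col 1: F(15) + F(15) + 1 (carry in) = 31 → F(15), carry out 1
  col 2: B(11) + 0(0) + 1 (carry in) = 12 → C(12), carry out 0
  col 3: 0(0) + 0(0) + 0 (carry in) = 0 → 0(0), carry out 0
Reading digits MSB→LSB: 0CF4
Strip leading zeros: CF4
= 0xCF4


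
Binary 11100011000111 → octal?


Group into 3-bit groups: 011100011000111
  011 = 3
  100 = 4
  011 = 3
  000 = 0
  111 = 7
= 0o34307


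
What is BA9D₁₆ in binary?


Each hex digit → 4 binary bits:
  B = 1011
  A = 1010
  9 = 1001
  D = 1101
Concatenate: 1011 1010 1001 1101
= 1011101010011101


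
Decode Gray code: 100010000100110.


Gray code: 100010000100110
MSB stays the same: 1
Each subsequent bit = prev_binary XOR current_gray:
  B[1] = 1 XOR 0 = 1
  B[2] = 1 XOR 0 = 1
  B[3] = 1 XOR 0 = 1
  B[4] = 1 XOR 1 = 0
  B[5] = 0 XOR 0 = 0
  B[6] = 0 XOR 0 = 0
  B[7] = 0 XOR 0 = 0
  B[8] = 0 XOR 0 = 0
  B[9] = 0 XOR 1 = 1
  B[10] = 1 XOR 0 = 1
  B[11] = 1 XOR 0 = 1
  B[12] = 1 XOR 1 = 0
  B[13] = 0 XOR 1 = 1
  B[14] = 1 XOR 0 = 1
= 111100000111011 (30779 decimal)


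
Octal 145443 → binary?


Each octal digit → 3 binary bits:
  1 = 001
  4 = 100
  5 = 101
  4 = 100
  4 = 100
  3 = 011
Concatenate: 001 100 101 100 100 011
= 001100101100100011


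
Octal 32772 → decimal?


Positional values:
Position 0: 2 × 8^0 = 2
Position 1: 7 × 8^1 = 56
Position 2: 7 × 8^2 = 448
Position 3: 2 × 8^3 = 1024
Position 4: 3 × 8^4 = 12288
Sum = 2 + 56 + 448 + 1024 + 12288
= 13818


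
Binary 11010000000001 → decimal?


Positional values:
Bit 0: 1 × 2^0 = 1
Bit 10: 1 × 2^10 = 1024
Bit 12: 1 × 2^12 = 4096
Bit 13: 1 × 2^13 = 8192
Sum = 1 + 1024 + 4096 + 8192
= 13313


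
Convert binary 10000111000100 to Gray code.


Binary: 10000111000100
Gray code: G = B XOR (B >> 1)
B >> 1 = 01000011100010
10000111000100 XOR 01000011100010:
  1 XOR 0 = 1
  0 XOR 1 = 1
  0 XOR 0 = 0
  0 XOR 0 = 0
  0 XOR 0 = 0
  1 XOR 0 = 1
  1 XOR 1 = 0
  1 XOR 1 = 0
  0 XOR 1 = 1
  0 XOR 0 = 0
  0 XOR 0 = 0
  1 XOR 0 = 1
  0 XOR 1 = 1
  0 XOR 0 = 0
= 11000100100110


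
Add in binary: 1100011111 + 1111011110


Align and add column by column (LSB to MSB, carry propagating):
  01100011111
+ 01111011110
  -----------
  col 0: 1 + 0 + 0 (carry in) = 1 → bit 1, carry out 0
  col 1: 1 + 1 + 0 (carry in) = 2 → bit 0, carry out 1
  col 2: 1 + 1 + 1 (carry in) = 3 → bit 1, carry out 1
  col 3: 1 + 1 + 1 (carry in) = 3 → bit 1, carry out 1
  col 4: 1 + 1 + 1 (carry in) = 3 → bit 1, carry out 1
  col 5: 0 + 0 + 1 (carry in) = 1 → bit 1, carry out 0
  col 6: 0 + 1 + 0 (carry in) = 1 → bit 1, carry out 0
  col 7: 0 + 1 + 0 (carry in) = 1 → bit 1, carry out 0
  col 8: 1 + 1 + 0 (carry in) = 2 → bit 0, carry out 1
  col 9: 1 + 1 + 1 (carry in) = 3 → bit 1, carry out 1
  col 10: 0 + 0 + 1 (carry in) = 1 → bit 1, carry out 0
Reading bits MSB→LSB: 11011111101
Strip leading zeros: 11011111101
= 11011111101


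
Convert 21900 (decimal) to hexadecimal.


Divide by 16 repeatedly:
21900 ÷ 16 = 1368 remainder 12 (C)
1368 ÷ 16 = 85 remainder 8 (8)
85 ÷ 16 = 5 remainder 5 (5)
5 ÷ 16 = 0 remainder 5 (5)
Reading remainders bottom-up:
= 0x558C


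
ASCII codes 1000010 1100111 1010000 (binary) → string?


Codes (binary): 1000010 1100111 1010000
Per-code ASCII lookup:
  1000010 = 66  (range 65-90: uppercase, 66 - 65 = 1) → 'B'
  1100111 = 103  (range 97-122: lowercase, 103 - 97 = 6) → 'g'
  1010000 = 80  (range 65-90: uppercase, 80 - 65 = 15) → 'P'
= 'BgP'


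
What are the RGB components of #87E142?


Hex: #87E142
R = 87₁₆ = 135
G = E1₁₆ = 225
B = 42₁₆ = 66
= RGB(135, 225, 66)


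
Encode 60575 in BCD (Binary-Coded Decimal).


Each digit → 4-bit binary:
  6 → 0110
  0 → 0000
  5 → 0101
  7 → 0111
  5 → 0101
= 0110 0000 0101 0111 0101


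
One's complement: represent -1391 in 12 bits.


Original: 010101101111
Invert all bits:
  bit 0: 0 → 1
  bit 1: 1 → 0
  bit 2: 0 → 1
  bit 3: 1 → 0
  bit 4: 0 → 1
  bit 5: 1 → 0
  bit 6: 1 → 0
  bit 7: 0 → 1
  bit 8: 1 → 0
  bit 9: 1 → 0
  bit 10: 1 → 0
  bit 11: 1 → 0
= 101010010000


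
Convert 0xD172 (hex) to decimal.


Positional values:
Position 0: 2 × 16^0 = 2 × 1 = 2
Position 1: 7 × 16^1 = 7 × 16 = 112
Position 2: 1 × 16^2 = 1 × 256 = 256
Position 3: D × 16^3 = 13 × 4096 = 53248
Sum = 2 + 112 + 256 + 53248
= 53618


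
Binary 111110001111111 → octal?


Group into 3-bit groups: 111110001111111
  111 = 7
  110 = 6
  001 = 1
  111 = 7
  111 = 7
= 0o76177


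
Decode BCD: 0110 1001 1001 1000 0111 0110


Each 4-bit group → digit:
  0110 → 6
  1001 → 9
  1001 → 9
  1000 → 8
  0111 → 7
  0110 → 6
= 699876


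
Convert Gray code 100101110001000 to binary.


Gray code: 100101110001000
MSB stays the same: 1
Each subsequent bit = prev_binary XOR current_gray:
  B[1] = 1 XOR 0 = 1
  B[2] = 1 XOR 0 = 1
  B[3] = 1 XOR 1 = 0
  B[4] = 0 XOR 0 = 0
  B[5] = 0 XOR 1 = 1
  B[6] = 1 XOR 1 = 0
  B[7] = 0 XOR 1 = 1
  B[8] = 1 XOR 0 = 1
  B[9] = 1 XOR 0 = 1
  B[10] = 1 XOR 0 = 1
  B[11] = 1 XOR 1 = 0
  B[12] = 0 XOR 0 = 0
  B[13] = 0 XOR 0 = 0
  B[14] = 0 XOR 0 = 0
= 111001011110000 (29424 decimal)


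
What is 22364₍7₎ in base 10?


Positional values (base 7):
  4 × 7^0 = 4 × 1 = 4
  6 × 7^1 = 6 × 7 = 42
  3 × 7^2 = 3 × 49 = 147
  2 × 7^3 = 2 × 343 = 686
  2 × 7^4 = 2 × 2401 = 4802
Sum = 4 + 42 + 147 + 686 + 4802
= 5681


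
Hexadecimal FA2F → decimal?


Positional values:
Position 0: F × 16^0 = 15 × 1 = 15
Position 1: 2 × 16^1 = 2 × 16 = 32
Position 2: A × 16^2 = 10 × 256 = 2560
Position 3: F × 16^3 = 15 × 4096 = 61440
Sum = 15 + 32 + 2560 + 61440
= 64047


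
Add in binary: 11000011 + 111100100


Align and add column by column (LSB to MSB, carry propagating):
  0011000011
+ 0111100100
  ----------
  col 0: 1 + 0 + 0 (carry in) = 1 → bit 1, carry out 0
  col 1: 1 + 0 + 0 (carry in) = 1 → bit 1, carry out 0
  col 2: 0 + 1 + 0 (carry in) = 1 → bit 1, carry out 0
  col 3: 0 + 0 + 0 (carry in) = 0 → bit 0, carry out 0
  col 4: 0 + 0 + 0 (carry in) = 0 → bit 0, carry out 0
  col 5: 0 + 1 + 0 (carry in) = 1 → bit 1, carry out 0
  col 6: 1 + 1 + 0 (carry in) = 2 → bit 0, carry out 1
  col 7: 1 + 1 + 1 (carry in) = 3 → bit 1, carry out 1
  col 8: 0 + 1 + 1 (carry in) = 2 → bit 0, carry out 1
  col 9: 0 + 0 + 1 (carry in) = 1 → bit 1, carry out 0
Reading bits MSB→LSB: 1010100111
Strip leading zeros: 1010100111
= 1010100111


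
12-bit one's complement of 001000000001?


Original: 001000000001
Invert all bits:
  bit 0: 0 → 1
  bit 1: 0 → 1
  bit 2: 1 → 0
  bit 3: 0 → 1
  bit 4: 0 → 1
  bit 5: 0 → 1
  bit 6: 0 → 1
  bit 7: 0 → 1
  bit 8: 0 → 1
  bit 9: 0 → 1
  bit 10: 0 → 1
  bit 11: 1 → 0
= 110111111110


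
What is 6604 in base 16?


Divide by 16 repeatedly:
6604 ÷ 16 = 412 remainder 12 (C)
412 ÷ 16 = 25 remainder 12 (C)
25 ÷ 16 = 1 remainder 9 (9)
1 ÷ 16 = 0 remainder 1 (1)
Reading remainders bottom-up:
= 0x19CC


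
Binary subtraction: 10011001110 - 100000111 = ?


Align and subtract column by column (LSB to MSB, borrowing when needed):
  10011001110
- 00100000111
  -----------
  col 0: (0 - 0 borrow-in) - 1 → borrow from next column: (0+2) - 1 = 1, borrow out 1
  col 1: (1 - 1 borrow-in) - 1 → borrow from next column: (0+2) - 1 = 1, borrow out 1
  col 2: (1 - 1 borrow-in) - 1 → borrow from next column: (0+2) - 1 = 1, borrow out 1
  col 3: (1 - 1 borrow-in) - 0 → 0 - 0 = 0, borrow out 0
  col 4: (0 - 0 borrow-in) - 0 → 0 - 0 = 0, borrow out 0
  col 5: (0 - 0 borrow-in) - 0 → 0 - 0 = 0, borrow out 0
  col 6: (1 - 0 borrow-in) - 0 → 1 - 0 = 1, borrow out 0
  col 7: (1 - 0 borrow-in) - 0 → 1 - 0 = 1, borrow out 0
  col 8: (0 - 0 borrow-in) - 1 → borrow from next column: (0+2) - 1 = 1, borrow out 1
  col 9: (0 - 1 borrow-in) - 0 → borrow from next column: (-1+2) - 0 = 1, borrow out 1
  col 10: (1 - 1 borrow-in) - 0 → 0 - 0 = 0, borrow out 0
Reading bits MSB→LSB: 01111000111
Strip leading zeros: 1111000111
= 1111000111


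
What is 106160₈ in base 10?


Positional values:
Position 0: 0 × 8^0 = 0
Position 1: 6 × 8^1 = 48
Position 2: 1 × 8^2 = 64
Position 3: 6 × 8^3 = 3072
Position 4: 0 × 8^4 = 0
Position 5: 1 × 8^5 = 32768
Sum = 0 + 48 + 64 + 3072 + 0 + 32768
= 35952


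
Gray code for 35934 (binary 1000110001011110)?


Binary: 1000110001011110
Gray code: G = B XOR (B >> 1)
B >> 1 = 0100011000101111
1000110001011110 XOR 0100011000101111:
  1 XOR 0 = 1
  0 XOR 1 = 1
  0 XOR 0 = 0
  0 XOR 0 = 0
  1 XOR 0 = 1
  1 XOR 1 = 0
  0 XOR 1 = 1
  0 XOR 0 = 0
  0 XOR 0 = 0
  1 XOR 0 = 1
  0 XOR 1 = 1
  1 XOR 0 = 1
  1 XOR 1 = 0
  1 XOR 1 = 0
  1 XOR 1 = 0
  0 XOR 1 = 1
= 1100101001110001


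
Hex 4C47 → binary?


Each hex digit → 4 binary bits:
  4 = 0100
  C = 1100
  4 = 0100
  7 = 0111
Concatenate: 0100 1100 0100 0111
= 0100110001000111


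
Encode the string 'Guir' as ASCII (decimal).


String: 'Guir'  (4 characters)
Per-character ASCII lookup:
  'G': uppercase starts at 65: 'G' = 65 + 6 = 71
  'u': lowercase starts at 97: 'u' = 97 + 20 = 117
  'i': lowercase starts at 97: 'i' = 97 + 8 = 105
  'r': lowercase starts at 97: 'r' = 97 + 17 = 114
= 71 117 105 114


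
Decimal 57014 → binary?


Divide by 2 repeatedly:
57014 ÷ 2 = 28507 remainder 0
28507 ÷ 2 = 14253 remainder 1
14253 ÷ 2 = 7126 remainder 1
7126 ÷ 2 = 3563 remainder 0
3563 ÷ 2 = 1781 remainder 1
1781 ÷ 2 = 890 remainder 1
890 ÷ 2 = 445 remainder 0
445 ÷ 2 = 222 remainder 1
222 ÷ 2 = 111 remainder 0
111 ÷ 2 = 55 remainder 1
55 ÷ 2 = 27 remainder 1
27 ÷ 2 = 13 remainder 1
13 ÷ 2 = 6 remainder 1
6 ÷ 2 = 3 remainder 0
3 ÷ 2 = 1 remainder 1
1 ÷ 2 = 0 remainder 1
Reading remainders bottom-up:
= 1101111010110110


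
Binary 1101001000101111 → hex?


Group into 4-bit nibbles: 1101001000101111
  1101 = D
  0010 = 2
  0010 = 2
  1111 = F
= 0xD22F


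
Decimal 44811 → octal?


Divide by 8 repeatedly:
44811 ÷ 8 = 5601 remainder 3
5601 ÷ 8 = 700 remainder 1
700 ÷ 8 = 87 remainder 4
87 ÷ 8 = 10 remainder 7
10 ÷ 8 = 1 remainder 2
1 ÷ 8 = 0 remainder 1
Reading remainders bottom-up:
= 0o127413


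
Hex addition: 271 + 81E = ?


Align and add column by column (LSB to MSB, each column mod 16 with carry):
  0271
+ 081E
  ----
  col 0: 1(1) + E(14) + 0 (carry in) = 15 → F(15), carry out 0
  col 1: 7(7) + 1(1) + 0 (carry in) = 8 → 8(8), carry out 0
  col 2: 2(2) + 8(8) + 0 (carry in) = 10 → A(10), carry out 0
  col 3: 0(0) + 0(0) + 0 (carry in) = 0 → 0(0), carry out 0
Reading digits MSB→LSB: 0A8F
Strip leading zeros: A8F
= 0xA8F


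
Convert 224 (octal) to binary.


Each octal digit → 3 binary bits:
  2 = 010
  2 = 010
  4 = 100
Concatenate: 010 010 100
= 010010100


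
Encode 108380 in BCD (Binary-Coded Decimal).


Each digit → 4-bit binary:
  1 → 0001
  0 → 0000
  8 → 1000
  3 → 0011
  8 → 1000
  0 → 0000
= 0001 0000 1000 0011 1000 0000


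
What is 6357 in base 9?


Divide by 9 repeatedly:
6357 ÷ 9 = 706 remainder 3
706 ÷ 9 = 78 remainder 4
78 ÷ 9 = 8 remainder 6
8 ÷ 9 = 0 remainder 8
Reading remainders bottom-up:
= 8643


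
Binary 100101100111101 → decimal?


Positional values:
Bit 0: 1 × 2^0 = 1
Bit 2: 1 × 2^2 = 4
Bit 3: 1 × 2^3 = 8
Bit 4: 1 × 2^4 = 16
Bit 5: 1 × 2^5 = 32
Bit 8: 1 × 2^8 = 256
Bit 9: 1 × 2^9 = 512
Bit 11: 1 × 2^11 = 2048
Bit 14: 1 × 2^14 = 16384
Sum = 1 + 4 + 8 + 16 + 32 + 256 + 512 + 2048 + 16384
= 19261


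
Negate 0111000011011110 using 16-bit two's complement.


Original: 0111000011011110
Step 1 - Invert all bits: 1000111100100001
Step 2 - Add 1: 1000111100100001 + 1
= 1000111100100010 (represents -28894)


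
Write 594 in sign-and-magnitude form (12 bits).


Sign bit: 0 (positive)
Magnitude: 594 = 01001010010
= 001001010010


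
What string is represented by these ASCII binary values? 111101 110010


Codes (binary): 111101 110010
Per-code ASCII lookup:
  111101 = 61  (special character) → '='
  110010 = 50  (range 48-57: digits, 50 - 48 = 2) → '2'
= '=2'


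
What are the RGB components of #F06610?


Hex: #F06610
R = F0₁₆ = 240
G = 66₁₆ = 102
B = 10₁₆ = 16
= RGB(240, 102, 16)


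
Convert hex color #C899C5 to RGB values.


Hex: #C899C5
R = C8₁₆ = 200
G = 99₁₆ = 153
B = C5₁₆ = 197
= RGB(200, 153, 197)


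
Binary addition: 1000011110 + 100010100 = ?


Align and add column by column (LSB to MSB, carry propagating):
  01000011110
+ 00100010100
  -----------
  col 0: 0 + 0 + 0 (carry in) = 0 → bit 0, carry out 0
  col 1: 1 + 0 + 0 (carry in) = 1 → bit 1, carry out 0
  col 2: 1 + 1 + 0 (carry in) = 2 → bit 0, carry out 1
  col 3: 1 + 0 + 1 (carry in) = 2 → bit 0, carry out 1
  col 4: 1 + 1 + 1 (carry in) = 3 → bit 1, carry out 1
  col 5: 0 + 0 + 1 (carry in) = 1 → bit 1, carry out 0
  col 6: 0 + 0 + 0 (carry in) = 0 → bit 0, carry out 0
  col 7: 0 + 0 + 0 (carry in) = 0 → bit 0, carry out 0
  col 8: 0 + 1 + 0 (carry in) = 1 → bit 1, carry out 0
  col 9: 1 + 0 + 0 (carry in) = 1 → bit 1, carry out 0
  col 10: 0 + 0 + 0 (carry in) = 0 → bit 0, carry out 0
Reading bits MSB→LSB: 01100110010
Strip leading zeros: 1100110010
= 1100110010


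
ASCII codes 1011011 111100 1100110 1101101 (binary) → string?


Codes (binary): 1011011 111100 1100110 1101101
Per-code ASCII lookup:
  1011011 = 91  (special character) → '['
  111100 = 60  (special character) → '<'
  1100110 = 102  (range 97-122: lowercase, 102 - 97 = 5) → 'f'
  1101101 = 109  (range 97-122: lowercase, 109 - 97 = 12) → 'm'
= '[<fm'


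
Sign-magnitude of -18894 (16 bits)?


Sign bit: 1 (negative)
Magnitude: 18894 = 100100111001110
= 1100100111001110


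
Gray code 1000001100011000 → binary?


Gray code: 1000001100011000
MSB stays the same: 1
Each subsequent bit = prev_binary XOR current_gray:
  B[1] = 1 XOR 0 = 1
  B[2] = 1 XOR 0 = 1
  B[3] = 1 XOR 0 = 1
  B[4] = 1 XOR 0 = 1
  B[5] = 1 XOR 0 = 1
  B[6] = 1 XOR 1 = 0
  B[7] = 0 XOR 1 = 1
  B[8] = 1 XOR 0 = 1
  B[9] = 1 XOR 0 = 1
  B[10] = 1 XOR 0 = 1
  B[11] = 1 XOR 1 = 0
  B[12] = 0 XOR 1 = 1
  B[13] = 1 XOR 0 = 1
  B[14] = 1 XOR 0 = 1
  B[15] = 1 XOR 0 = 1
= 1111110111101111 (65007 decimal)


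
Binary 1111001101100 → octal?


Group into 3-bit groups: 001111001101100
  001 = 1
  111 = 7
  001 = 1
  101 = 5
  100 = 4
= 0o17154


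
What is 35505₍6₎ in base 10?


Positional values (base 6):
  5 × 6^0 = 5 × 1 = 5
  0 × 6^1 = 0 × 6 = 0
  5 × 6^2 = 5 × 36 = 180
  5 × 6^3 = 5 × 216 = 1080
  3 × 6^4 = 3 × 1296 = 3888
Sum = 5 + 0 + 180 + 1080 + 3888
= 5153


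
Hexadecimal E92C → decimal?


Positional values:
Position 0: C × 16^0 = 12 × 1 = 12
Position 1: 2 × 16^1 = 2 × 16 = 32
Position 2: 9 × 16^2 = 9 × 256 = 2304
Position 3: E × 16^3 = 14 × 4096 = 57344
Sum = 12 + 32 + 2304 + 57344
= 59692


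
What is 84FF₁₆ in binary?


Each hex digit → 4 binary bits:
  8 = 1000
  4 = 0100
  F = 1111
  F = 1111
Concatenate: 1000 0100 1111 1111
= 1000010011111111


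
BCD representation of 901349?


Each digit → 4-bit binary:
  9 → 1001
  0 → 0000
  1 → 0001
  3 → 0011
  4 → 0100
  9 → 1001
= 1001 0000 0001 0011 0100 1001


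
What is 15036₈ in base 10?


Positional values:
Position 0: 6 × 8^0 = 6
Position 1: 3 × 8^1 = 24
Position 2: 0 × 8^2 = 0
Position 3: 5 × 8^3 = 2560
Position 4: 1 × 8^4 = 4096
Sum = 6 + 24 + 0 + 2560 + 4096
= 6686


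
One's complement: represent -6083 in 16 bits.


Original: 0001011111000011
Invert all bits:
  bit 0: 0 → 1
  bit 1: 0 → 1
  bit 2: 0 → 1
  bit 3: 1 → 0
  bit 4: 0 → 1
  bit 5: 1 → 0
  bit 6: 1 → 0
  bit 7: 1 → 0
  bit 8: 1 → 0
  bit 9: 1 → 0
  bit 10: 0 → 1
  bit 11: 0 → 1
  bit 12: 0 → 1
  bit 13: 0 → 1
  bit 14: 1 → 0
  bit 15: 1 → 0
= 1110100000111100


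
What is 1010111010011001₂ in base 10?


Positional values:
Bit 0: 1 × 2^0 = 1
Bit 3: 1 × 2^3 = 8
Bit 4: 1 × 2^4 = 16
Bit 7: 1 × 2^7 = 128
Bit 9: 1 × 2^9 = 512
Bit 10: 1 × 2^10 = 1024
Bit 11: 1 × 2^11 = 2048
Bit 13: 1 × 2^13 = 8192
Bit 15: 1 × 2^15 = 32768
Sum = 1 + 8 + 16 + 128 + 512 + 1024 + 2048 + 8192 + 32768
= 44697


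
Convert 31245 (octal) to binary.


Each octal digit → 3 binary bits:
  3 = 011
  1 = 001
  2 = 010
  4 = 100
  5 = 101
Concatenate: 011 001 010 100 101
= 011001010100101


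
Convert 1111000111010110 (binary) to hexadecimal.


Group into 4-bit nibbles: 1111000111010110
  1111 = F
  0001 = 1
  1101 = D
  0110 = 6
= 0xF1D6


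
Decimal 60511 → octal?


Divide by 8 repeatedly:
60511 ÷ 8 = 7563 remainder 7
7563 ÷ 8 = 945 remainder 3
945 ÷ 8 = 118 remainder 1
118 ÷ 8 = 14 remainder 6
14 ÷ 8 = 1 remainder 6
1 ÷ 8 = 0 remainder 1
Reading remainders bottom-up:
= 0o166137


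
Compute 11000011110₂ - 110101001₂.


Align and subtract column by column (LSB to MSB, borrowing when needed):
  11000011110
- 00110101001
  -----------
  col 0: (0 - 0 borrow-in) - 1 → borrow from next column: (0+2) - 1 = 1, borrow out 1
  col 1: (1 - 1 borrow-in) - 0 → 0 - 0 = 0, borrow out 0
  col 2: (1 - 0 borrow-in) - 0 → 1 - 0 = 1, borrow out 0
  col 3: (1 - 0 borrow-in) - 1 → 1 - 1 = 0, borrow out 0
  col 4: (1 - 0 borrow-in) - 0 → 1 - 0 = 1, borrow out 0
  col 5: (0 - 0 borrow-in) - 1 → borrow from next column: (0+2) - 1 = 1, borrow out 1
  col 6: (0 - 1 borrow-in) - 0 → borrow from next column: (-1+2) - 0 = 1, borrow out 1
  col 7: (0 - 1 borrow-in) - 1 → borrow from next column: (-1+2) - 1 = 0, borrow out 1
  col 8: (0 - 1 borrow-in) - 1 → borrow from next column: (-1+2) - 1 = 0, borrow out 1
  col 9: (1 - 1 borrow-in) - 0 → 0 - 0 = 0, borrow out 0
  col 10: (1 - 0 borrow-in) - 0 → 1 - 0 = 1, borrow out 0
Reading bits MSB→LSB: 10001110101
Strip leading zeros: 10001110101
= 10001110101
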